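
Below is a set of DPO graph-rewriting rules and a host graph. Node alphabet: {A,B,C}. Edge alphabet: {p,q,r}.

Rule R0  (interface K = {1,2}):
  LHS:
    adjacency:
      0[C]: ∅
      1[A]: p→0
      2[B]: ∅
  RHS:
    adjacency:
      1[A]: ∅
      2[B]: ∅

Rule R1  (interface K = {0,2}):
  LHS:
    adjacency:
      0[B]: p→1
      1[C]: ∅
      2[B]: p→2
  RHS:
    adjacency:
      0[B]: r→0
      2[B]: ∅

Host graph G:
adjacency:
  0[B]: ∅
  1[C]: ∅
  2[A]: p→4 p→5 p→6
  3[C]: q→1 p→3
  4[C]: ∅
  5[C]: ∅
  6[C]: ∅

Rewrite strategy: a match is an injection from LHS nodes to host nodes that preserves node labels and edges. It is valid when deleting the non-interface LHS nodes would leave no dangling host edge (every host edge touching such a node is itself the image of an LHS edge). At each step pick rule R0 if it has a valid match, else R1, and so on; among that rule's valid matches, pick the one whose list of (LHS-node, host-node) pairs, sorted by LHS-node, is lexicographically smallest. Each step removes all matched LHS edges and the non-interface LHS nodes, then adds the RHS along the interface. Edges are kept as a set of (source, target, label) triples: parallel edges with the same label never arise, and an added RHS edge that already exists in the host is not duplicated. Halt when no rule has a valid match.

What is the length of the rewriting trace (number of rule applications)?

Answer: 3

Steps:
start.  V:7 E:5  edges: 2-p->4 2-p->5 2-p->6 3-q->1 3-p->3
1. fire R0 via {0↦4, 1↦2, 2↦0}  →  V:6 E:4  edges: 2-p->5 2-p->6 3-q->1 3-p->3
2. fire R0 via {0↦5, 1↦2, 2↦0}  →  V:5 E:3  edges: 2-p->6 3-q->1 3-p->3
3. fire R0 via {0↦6, 1↦2, 2↦0}  →  V:4 E:2  edges: 3-q->1 3-p->3
final graph: no rule applies after step 3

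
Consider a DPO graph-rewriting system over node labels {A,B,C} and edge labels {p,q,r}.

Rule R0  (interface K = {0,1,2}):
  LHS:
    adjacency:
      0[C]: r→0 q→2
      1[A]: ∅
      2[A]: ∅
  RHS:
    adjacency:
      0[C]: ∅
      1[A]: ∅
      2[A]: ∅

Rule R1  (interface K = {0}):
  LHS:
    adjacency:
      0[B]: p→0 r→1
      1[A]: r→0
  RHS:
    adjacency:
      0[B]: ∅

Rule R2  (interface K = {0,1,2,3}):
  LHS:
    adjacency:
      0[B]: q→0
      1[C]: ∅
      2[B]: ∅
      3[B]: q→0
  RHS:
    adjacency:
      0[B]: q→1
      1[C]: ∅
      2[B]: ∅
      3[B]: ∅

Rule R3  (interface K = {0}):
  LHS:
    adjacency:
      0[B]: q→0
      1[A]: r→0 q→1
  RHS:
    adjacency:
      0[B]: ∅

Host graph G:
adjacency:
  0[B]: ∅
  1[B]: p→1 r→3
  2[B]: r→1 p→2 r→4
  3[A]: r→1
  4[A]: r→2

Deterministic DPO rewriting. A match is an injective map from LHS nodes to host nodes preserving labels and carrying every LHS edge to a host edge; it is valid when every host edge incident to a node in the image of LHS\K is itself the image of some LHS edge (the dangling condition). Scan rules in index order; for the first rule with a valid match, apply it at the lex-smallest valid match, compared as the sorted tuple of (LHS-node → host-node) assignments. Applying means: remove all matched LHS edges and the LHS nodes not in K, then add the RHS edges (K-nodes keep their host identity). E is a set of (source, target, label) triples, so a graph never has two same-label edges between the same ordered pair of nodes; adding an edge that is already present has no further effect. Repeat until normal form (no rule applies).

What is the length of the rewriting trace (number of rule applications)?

Answer: 2

Steps:
initial: |V|=5 |E|=7  E = 1-p->1 1-r->3 2-r->1 2-p->2 2-r->4 3-r->1 4-r->2
step 1: apply R1 at {0↦1, 1↦3}  → |V|=4 |E|=4  E = 2-r->1 2-p->2 2-r->4 4-r->2
step 2: apply R1 at {0↦2, 1↦4}  → |V|=3 |E|=1  E = 2-r->1
final graph: no rule applies after step 2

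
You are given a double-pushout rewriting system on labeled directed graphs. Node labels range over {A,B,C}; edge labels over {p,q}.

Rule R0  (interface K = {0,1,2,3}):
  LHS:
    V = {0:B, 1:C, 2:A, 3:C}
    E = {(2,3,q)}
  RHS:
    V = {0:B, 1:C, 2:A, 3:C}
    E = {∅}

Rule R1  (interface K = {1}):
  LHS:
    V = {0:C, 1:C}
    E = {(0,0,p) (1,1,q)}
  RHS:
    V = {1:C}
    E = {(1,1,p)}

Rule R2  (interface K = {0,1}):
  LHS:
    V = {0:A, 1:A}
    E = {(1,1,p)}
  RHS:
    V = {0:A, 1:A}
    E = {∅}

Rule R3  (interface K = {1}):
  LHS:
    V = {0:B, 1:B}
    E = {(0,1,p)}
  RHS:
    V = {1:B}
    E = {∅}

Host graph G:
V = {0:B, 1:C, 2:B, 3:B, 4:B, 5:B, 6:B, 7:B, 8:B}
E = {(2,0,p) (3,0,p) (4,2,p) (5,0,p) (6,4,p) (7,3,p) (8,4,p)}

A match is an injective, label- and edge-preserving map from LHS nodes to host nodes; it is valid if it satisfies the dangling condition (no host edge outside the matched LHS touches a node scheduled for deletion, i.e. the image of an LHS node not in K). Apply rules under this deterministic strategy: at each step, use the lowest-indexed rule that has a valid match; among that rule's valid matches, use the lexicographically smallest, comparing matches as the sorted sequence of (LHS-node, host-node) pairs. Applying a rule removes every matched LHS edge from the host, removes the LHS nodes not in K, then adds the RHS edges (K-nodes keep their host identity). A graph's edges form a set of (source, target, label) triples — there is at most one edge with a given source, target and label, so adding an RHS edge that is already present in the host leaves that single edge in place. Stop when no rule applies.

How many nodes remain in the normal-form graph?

initial: |V|=9 |E|=7  E = 2-p->0 3-p->0 4-p->2 5-p->0 6-p->4 7-p->3 8-p->4
step 1: apply R3 at {0↦5, 1↦0}  → |V|=8 |E|=6  E = 2-p->0 3-p->0 4-p->2 6-p->4 7-p->3 8-p->4
step 2: apply R3 at {0↦6, 1↦4}  → |V|=7 |E|=5  E = 2-p->0 3-p->0 4-p->2 7-p->3 8-p->4
step 3: apply R3 at {0↦7, 1↦3}  → |V|=6 |E|=4  E = 2-p->0 3-p->0 4-p->2 8-p->4
step 4: apply R3 at {0↦3, 1↦0}  → |V|=5 |E|=3  E = 2-p->0 4-p->2 8-p->4
step 5: apply R3 at {0↦8, 1↦4}  → |V|=4 |E|=2  E = 2-p->0 4-p->2
step 6: apply R3 at {0↦4, 1↦2}  → |V|=3 |E|=1  E = 2-p->0
step 7: apply R3 at {0↦2, 1↦0}  → |V|=2 |E|=0  E = ∅
normal form: no rule applies after step 7
NF nodes: {0:B, 1:C}

Answer: 2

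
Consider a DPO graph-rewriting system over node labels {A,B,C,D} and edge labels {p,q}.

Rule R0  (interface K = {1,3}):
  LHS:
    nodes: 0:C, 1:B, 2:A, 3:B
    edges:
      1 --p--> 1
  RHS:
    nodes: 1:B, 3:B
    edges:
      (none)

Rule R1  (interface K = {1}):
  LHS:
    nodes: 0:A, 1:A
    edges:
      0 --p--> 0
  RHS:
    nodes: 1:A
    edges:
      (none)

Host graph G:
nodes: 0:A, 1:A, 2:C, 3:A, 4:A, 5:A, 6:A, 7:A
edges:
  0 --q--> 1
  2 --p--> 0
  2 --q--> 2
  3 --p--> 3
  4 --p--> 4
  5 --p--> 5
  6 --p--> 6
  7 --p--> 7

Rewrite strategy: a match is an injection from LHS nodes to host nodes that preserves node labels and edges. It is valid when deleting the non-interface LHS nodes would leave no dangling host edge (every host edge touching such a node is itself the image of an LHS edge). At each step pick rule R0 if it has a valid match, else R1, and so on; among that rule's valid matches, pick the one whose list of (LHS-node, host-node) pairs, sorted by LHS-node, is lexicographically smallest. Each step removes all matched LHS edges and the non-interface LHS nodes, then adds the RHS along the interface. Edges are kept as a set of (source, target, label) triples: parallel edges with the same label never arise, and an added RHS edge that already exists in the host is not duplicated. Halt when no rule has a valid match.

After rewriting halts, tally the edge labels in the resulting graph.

initial: |V|=8 |E|=8  E = 0-q->1 2-p->0 2-q->2 3-p->3 4-p->4 5-p->5 6-p->6 7-p->7
step 1: apply R1 at {0↦3, 1↦0}  → |V|=7 |E|=7  E = 0-q->1 2-p->0 2-q->2 4-p->4 5-p->5 6-p->6 7-p->7
step 2: apply R1 at {0↦4, 1↦0}  → |V|=6 |E|=6  E = 0-q->1 2-p->0 2-q->2 5-p->5 6-p->6 7-p->7
step 3: apply R1 at {0↦5, 1↦0}  → |V|=5 |E|=5  E = 0-q->1 2-p->0 2-q->2 6-p->6 7-p->7
step 4: apply R1 at {0↦6, 1↦0}  → |V|=4 |E|=4  E = 0-q->1 2-p->0 2-q->2 7-p->7
step 5: apply R1 at {0↦7, 1↦0}  → |V|=3 |E|=3  E = 0-q->1 2-p->0 2-q->2
normal form: no rule applies after step 5
NF edges: [(0, 1, 'q'), (2, 0, 'p'), (2, 2, 'q')]

Answer: p:1 q:2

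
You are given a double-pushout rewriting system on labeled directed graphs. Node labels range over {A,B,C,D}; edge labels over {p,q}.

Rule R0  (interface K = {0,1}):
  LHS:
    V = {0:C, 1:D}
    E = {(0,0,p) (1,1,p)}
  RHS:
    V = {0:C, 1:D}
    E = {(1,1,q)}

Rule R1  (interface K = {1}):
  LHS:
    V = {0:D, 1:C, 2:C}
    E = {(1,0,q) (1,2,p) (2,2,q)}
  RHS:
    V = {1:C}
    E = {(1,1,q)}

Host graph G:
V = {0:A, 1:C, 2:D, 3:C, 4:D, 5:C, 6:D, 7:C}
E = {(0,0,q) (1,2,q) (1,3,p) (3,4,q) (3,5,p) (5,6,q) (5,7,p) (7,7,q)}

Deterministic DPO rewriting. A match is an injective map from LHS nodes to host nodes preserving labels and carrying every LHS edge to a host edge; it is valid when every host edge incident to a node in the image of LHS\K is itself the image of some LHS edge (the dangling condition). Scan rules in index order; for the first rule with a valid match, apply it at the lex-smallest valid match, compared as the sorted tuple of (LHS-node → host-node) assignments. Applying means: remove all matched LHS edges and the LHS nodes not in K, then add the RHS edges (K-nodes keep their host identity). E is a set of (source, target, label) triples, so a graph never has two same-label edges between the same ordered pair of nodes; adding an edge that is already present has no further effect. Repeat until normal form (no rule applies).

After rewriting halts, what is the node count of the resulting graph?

Answer: 2

Steps:
start.  V:8 E:8  edges: 0-q->0 1-q->2 1-p->3 3-q->4 3-p->5 5-q->6 5-p->7 7-q->7
1. fire R1 via {0↦6, 1↦5, 2↦7}  →  V:6 E:6  edges: 0-q->0 1-q->2 1-p->3 3-q->4 3-p->5 5-q->5
2. fire R1 via {0↦4, 1↦3, 2↦5}  →  V:4 E:4  edges: 0-q->0 1-q->2 1-p->3 3-q->3
3. fire R1 via {0↦2, 1↦1, 2↦3}  →  V:2 E:2  edges: 0-q->0 1-q->1
final graph: no rule applies after step 3
NF nodes: {0:A, 1:C}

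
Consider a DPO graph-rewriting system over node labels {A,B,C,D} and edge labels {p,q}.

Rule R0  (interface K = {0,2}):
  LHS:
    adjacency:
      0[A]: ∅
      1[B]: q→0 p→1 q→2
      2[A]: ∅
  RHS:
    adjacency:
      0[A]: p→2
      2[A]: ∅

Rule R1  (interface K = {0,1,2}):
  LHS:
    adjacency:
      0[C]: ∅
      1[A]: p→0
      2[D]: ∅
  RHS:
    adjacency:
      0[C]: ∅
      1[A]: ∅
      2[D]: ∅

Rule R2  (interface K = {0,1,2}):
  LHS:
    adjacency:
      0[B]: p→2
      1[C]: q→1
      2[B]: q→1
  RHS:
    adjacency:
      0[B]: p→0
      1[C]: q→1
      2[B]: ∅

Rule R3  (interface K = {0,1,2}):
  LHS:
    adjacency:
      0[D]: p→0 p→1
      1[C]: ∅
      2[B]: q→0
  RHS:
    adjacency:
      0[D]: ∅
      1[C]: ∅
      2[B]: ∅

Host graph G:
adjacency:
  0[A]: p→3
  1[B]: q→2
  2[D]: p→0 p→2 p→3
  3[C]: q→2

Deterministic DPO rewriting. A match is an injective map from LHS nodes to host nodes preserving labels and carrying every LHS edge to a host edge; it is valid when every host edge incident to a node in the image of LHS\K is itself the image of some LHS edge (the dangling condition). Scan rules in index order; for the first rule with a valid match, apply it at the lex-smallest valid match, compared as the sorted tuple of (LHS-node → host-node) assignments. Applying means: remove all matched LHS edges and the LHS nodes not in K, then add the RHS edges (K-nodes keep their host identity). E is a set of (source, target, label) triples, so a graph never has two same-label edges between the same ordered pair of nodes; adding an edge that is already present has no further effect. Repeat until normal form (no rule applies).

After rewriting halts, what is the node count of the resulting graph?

initial: |V|=4 |E|=6  E = 0-p->3 1-q->2 2-p->0 2-p->2 2-p->3 3-q->2
step 1: apply R1 at {0↦3, 1↦0, 2↦2}  → |V|=4 |E|=5  E = 1-q->2 2-p->0 2-p->2 2-p->3 3-q->2
step 2: apply R3 at {0↦2, 1↦3, 2↦1}  → |V|=4 |E|=2  E = 2-p->0 3-q->2
final graph: no rule applies after step 2
NF nodes: {0:A, 1:B, 2:D, 3:C}

Answer: 4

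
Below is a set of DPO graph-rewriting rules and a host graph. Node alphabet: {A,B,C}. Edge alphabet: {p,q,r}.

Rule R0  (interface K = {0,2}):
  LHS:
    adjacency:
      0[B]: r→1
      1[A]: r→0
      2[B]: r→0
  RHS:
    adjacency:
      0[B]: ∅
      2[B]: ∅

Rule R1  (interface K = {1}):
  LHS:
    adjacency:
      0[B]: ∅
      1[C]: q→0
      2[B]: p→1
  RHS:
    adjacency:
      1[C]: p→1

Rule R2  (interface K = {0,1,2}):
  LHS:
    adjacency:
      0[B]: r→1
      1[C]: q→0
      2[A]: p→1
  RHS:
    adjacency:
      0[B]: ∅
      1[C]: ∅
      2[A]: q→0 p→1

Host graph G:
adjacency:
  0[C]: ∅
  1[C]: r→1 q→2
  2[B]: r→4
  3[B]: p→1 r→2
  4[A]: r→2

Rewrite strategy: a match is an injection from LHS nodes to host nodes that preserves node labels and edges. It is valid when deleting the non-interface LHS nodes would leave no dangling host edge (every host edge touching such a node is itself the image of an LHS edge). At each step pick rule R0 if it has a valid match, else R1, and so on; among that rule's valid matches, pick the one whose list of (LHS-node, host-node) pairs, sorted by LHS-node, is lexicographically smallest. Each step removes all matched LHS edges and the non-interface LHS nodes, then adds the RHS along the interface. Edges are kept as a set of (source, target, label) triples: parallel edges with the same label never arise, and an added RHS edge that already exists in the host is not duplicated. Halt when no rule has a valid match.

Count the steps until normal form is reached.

Answer: 2

Steps:
[0] host  ⇒  5 nodes, 6 edges  {1-r->1 1-q->2 2-r->4 3-p->1 3-r->2 4-r->2}
[1] R0 @ {0↦2, 1↦4, 2↦3}  ⇒  4 nodes, 3 edges  {1-r->1 1-q->2 3-p->1}
[2] R1 @ {0↦2, 1↦1, 2↦3}  ⇒  2 nodes, 2 edges  {1-p->1 1-r->1}
final graph: no rule applies after step 2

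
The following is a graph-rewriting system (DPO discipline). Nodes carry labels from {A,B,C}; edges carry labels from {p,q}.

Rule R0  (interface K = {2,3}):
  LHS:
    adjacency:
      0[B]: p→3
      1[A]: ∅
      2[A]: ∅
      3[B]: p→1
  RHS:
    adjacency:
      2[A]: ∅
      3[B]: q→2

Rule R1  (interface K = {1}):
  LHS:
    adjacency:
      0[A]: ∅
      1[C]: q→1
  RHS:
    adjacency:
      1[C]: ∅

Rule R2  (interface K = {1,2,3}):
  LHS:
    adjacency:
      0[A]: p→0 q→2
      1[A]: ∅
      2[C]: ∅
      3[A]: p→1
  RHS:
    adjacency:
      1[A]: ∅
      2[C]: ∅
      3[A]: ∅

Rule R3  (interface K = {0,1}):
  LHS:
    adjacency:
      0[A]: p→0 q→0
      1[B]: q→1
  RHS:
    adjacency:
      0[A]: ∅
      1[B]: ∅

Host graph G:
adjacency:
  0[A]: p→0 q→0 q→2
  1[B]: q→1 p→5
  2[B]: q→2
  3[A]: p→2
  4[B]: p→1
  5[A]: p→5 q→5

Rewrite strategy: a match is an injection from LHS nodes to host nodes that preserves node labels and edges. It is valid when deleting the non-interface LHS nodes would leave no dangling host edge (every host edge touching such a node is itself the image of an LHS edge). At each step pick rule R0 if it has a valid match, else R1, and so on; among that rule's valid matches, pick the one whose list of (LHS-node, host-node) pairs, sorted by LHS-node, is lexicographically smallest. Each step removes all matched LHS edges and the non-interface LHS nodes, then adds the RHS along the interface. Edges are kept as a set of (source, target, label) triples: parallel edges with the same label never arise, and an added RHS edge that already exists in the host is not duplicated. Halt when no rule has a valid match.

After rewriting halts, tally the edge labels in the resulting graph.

[0] host  ⇒  6 nodes, 10 edges  {0-p->0 0-q->0 0-q->2 1-q->1 1-p->5 2-q->2 3-p->2 4-p->1 5-p->5 5-q->5}
[1] R3 @ {0↦0, 1↦1}  ⇒  6 nodes, 7 edges  {0-q->2 1-p->5 2-q->2 3-p->2 4-p->1 5-p->5 5-q->5}
[2] R3 @ {0↦5, 1↦2}  ⇒  6 nodes, 4 edges  {0-q->2 1-p->5 3-p->2 4-p->1}
[3] R0 @ {0↦4, 1↦5, 2↦0, 3↦1}  ⇒  4 nodes, 3 edges  {0-q->2 1-q->0 3-p->2}
halt: no rule applies after step 3
NF edges: [(0, 2, 'q'), (1, 0, 'q'), (3, 2, 'p')]

Answer: p:1 q:2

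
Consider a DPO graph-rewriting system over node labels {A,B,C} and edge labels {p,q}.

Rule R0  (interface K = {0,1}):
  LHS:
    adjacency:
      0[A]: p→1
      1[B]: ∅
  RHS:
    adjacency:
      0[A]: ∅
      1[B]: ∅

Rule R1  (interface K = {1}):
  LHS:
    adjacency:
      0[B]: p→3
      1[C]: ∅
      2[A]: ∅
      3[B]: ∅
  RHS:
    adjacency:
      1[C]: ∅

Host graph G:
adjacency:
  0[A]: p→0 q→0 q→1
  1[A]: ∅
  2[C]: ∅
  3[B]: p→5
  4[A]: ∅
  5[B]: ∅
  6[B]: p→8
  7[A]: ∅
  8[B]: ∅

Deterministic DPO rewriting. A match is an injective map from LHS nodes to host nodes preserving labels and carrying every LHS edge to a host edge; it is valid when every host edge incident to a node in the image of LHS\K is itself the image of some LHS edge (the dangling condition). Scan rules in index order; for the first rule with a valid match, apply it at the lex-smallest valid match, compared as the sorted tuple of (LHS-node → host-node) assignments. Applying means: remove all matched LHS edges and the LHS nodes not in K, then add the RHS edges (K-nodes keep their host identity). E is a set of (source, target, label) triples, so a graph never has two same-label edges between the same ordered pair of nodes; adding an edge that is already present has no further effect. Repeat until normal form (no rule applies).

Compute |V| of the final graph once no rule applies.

Answer: 3

Derivation:
start.  V:9 E:5  edges: 0-p->0 0-q->0 0-q->1 3-p->5 6-p->8
1. fire R1 via {0↦3, 1↦2, 2↦4, 3↦5}  →  V:6 E:4  edges: 0-p->0 0-q->0 0-q->1 6-p->8
2. fire R1 via {0↦6, 1↦2, 2↦7, 3↦8}  →  V:3 E:3  edges: 0-p->0 0-q->0 0-q->1
normal form: no rule applies after step 2
NF nodes: {0:A, 1:A, 2:C}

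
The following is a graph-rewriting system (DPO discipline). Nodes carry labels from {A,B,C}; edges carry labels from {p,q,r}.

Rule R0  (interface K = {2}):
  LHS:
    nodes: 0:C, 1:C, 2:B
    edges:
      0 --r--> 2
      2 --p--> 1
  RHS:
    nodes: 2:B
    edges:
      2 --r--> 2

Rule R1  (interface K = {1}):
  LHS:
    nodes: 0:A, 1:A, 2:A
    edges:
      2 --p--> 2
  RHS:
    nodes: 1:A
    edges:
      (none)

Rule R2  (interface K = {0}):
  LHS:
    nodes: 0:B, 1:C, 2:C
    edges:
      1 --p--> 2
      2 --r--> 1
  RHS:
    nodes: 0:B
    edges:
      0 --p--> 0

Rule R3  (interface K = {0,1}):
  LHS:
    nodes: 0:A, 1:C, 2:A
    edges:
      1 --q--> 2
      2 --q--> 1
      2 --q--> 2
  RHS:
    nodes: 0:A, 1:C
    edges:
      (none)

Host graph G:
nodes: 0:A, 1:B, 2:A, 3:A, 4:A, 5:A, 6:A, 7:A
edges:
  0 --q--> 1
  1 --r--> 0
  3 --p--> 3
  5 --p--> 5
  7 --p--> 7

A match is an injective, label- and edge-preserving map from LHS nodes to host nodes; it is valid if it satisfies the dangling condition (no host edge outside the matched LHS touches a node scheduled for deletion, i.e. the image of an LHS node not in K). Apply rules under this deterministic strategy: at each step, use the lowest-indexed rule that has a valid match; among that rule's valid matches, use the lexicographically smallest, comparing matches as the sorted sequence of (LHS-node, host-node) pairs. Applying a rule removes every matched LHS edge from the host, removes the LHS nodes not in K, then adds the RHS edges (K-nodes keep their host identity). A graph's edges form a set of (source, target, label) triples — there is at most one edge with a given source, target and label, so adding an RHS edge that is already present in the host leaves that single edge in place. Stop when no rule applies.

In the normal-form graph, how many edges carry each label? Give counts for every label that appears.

Answer: q:1 r:1

Derivation:
[0] host  ⇒  8 nodes, 5 edges  {0-q->1 1-r->0 3-p->3 5-p->5 7-p->7}
[1] R1 @ {0↦2, 1↦0, 2↦3}  ⇒  6 nodes, 4 edges  {0-q->1 1-r->0 5-p->5 7-p->7}
[2] R1 @ {0↦4, 1↦0, 2↦5}  ⇒  4 nodes, 3 edges  {0-q->1 1-r->0 7-p->7}
[3] R1 @ {0↦6, 1↦0, 2↦7}  ⇒  2 nodes, 2 edges  {0-q->1 1-r->0}
halt: no rule applies after step 3
NF edges: [(0, 1, 'q'), (1, 0, 'r')]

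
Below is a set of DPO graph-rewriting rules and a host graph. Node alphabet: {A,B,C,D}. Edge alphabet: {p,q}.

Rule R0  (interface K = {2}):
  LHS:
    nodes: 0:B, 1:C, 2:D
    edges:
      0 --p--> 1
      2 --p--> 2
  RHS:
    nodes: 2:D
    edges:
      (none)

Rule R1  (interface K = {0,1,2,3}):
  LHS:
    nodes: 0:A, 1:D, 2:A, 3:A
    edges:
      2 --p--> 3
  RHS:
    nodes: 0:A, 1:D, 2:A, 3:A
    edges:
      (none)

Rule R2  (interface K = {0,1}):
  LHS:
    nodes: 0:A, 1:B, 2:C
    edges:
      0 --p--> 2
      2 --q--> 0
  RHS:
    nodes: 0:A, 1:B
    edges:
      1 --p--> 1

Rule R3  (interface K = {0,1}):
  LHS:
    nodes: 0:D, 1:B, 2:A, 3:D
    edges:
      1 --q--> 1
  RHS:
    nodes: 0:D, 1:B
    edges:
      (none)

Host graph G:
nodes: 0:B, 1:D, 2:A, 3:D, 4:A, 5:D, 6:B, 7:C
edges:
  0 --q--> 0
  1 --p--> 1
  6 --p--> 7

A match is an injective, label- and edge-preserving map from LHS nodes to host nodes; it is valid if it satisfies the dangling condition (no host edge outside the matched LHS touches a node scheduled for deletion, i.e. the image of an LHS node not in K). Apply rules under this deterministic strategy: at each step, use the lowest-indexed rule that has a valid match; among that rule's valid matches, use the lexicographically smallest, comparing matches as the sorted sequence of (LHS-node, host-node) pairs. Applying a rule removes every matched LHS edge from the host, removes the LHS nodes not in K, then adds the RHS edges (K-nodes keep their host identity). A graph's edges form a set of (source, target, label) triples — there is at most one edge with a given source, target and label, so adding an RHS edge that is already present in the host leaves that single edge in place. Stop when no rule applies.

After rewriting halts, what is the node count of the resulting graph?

Answer: 4

Steps:
initial: |V|=8 |E|=3  E = 0-q->0 1-p->1 6-p->7
step 1: apply R0 at {0↦6, 1↦7, 2↦1}  → |V|=6 |E|=1  E = 0-q->0
step 2: apply R3 at {0↦1, 1↦0, 2↦2, 3↦3}  → |V|=4 |E|=0  E = ∅
halt: no rule applies after step 2
NF nodes: {0:B, 1:D, 4:A, 5:D}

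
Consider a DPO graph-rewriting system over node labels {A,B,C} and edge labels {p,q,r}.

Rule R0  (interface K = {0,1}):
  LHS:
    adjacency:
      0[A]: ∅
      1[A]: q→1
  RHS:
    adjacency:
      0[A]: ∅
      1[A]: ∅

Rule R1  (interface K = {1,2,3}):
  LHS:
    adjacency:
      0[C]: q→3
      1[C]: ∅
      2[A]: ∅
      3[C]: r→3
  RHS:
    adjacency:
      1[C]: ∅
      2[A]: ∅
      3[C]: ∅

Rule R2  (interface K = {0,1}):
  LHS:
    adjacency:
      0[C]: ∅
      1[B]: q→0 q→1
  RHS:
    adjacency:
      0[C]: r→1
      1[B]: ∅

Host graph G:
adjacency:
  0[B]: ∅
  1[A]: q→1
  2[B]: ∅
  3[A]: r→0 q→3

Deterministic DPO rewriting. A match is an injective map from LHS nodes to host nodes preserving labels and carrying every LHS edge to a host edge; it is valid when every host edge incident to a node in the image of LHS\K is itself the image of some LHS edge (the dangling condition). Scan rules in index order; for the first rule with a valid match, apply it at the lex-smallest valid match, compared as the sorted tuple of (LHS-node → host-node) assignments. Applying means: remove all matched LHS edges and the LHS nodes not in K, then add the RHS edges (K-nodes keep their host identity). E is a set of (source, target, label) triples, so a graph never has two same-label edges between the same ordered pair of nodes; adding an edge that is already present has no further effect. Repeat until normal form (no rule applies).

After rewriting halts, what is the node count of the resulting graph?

initial: |V|=4 |E|=3  E = 1-q->1 3-r->0 3-q->3
step 1: apply R0 at {0↦1, 1↦3}  → |V|=4 |E|=2  E = 1-q->1 3-r->0
step 2: apply R0 at {0↦3, 1↦1}  → |V|=4 |E|=1  E = 3-r->0
normal form: no rule applies after step 2
NF nodes: {0:B, 1:A, 2:B, 3:A}

Answer: 4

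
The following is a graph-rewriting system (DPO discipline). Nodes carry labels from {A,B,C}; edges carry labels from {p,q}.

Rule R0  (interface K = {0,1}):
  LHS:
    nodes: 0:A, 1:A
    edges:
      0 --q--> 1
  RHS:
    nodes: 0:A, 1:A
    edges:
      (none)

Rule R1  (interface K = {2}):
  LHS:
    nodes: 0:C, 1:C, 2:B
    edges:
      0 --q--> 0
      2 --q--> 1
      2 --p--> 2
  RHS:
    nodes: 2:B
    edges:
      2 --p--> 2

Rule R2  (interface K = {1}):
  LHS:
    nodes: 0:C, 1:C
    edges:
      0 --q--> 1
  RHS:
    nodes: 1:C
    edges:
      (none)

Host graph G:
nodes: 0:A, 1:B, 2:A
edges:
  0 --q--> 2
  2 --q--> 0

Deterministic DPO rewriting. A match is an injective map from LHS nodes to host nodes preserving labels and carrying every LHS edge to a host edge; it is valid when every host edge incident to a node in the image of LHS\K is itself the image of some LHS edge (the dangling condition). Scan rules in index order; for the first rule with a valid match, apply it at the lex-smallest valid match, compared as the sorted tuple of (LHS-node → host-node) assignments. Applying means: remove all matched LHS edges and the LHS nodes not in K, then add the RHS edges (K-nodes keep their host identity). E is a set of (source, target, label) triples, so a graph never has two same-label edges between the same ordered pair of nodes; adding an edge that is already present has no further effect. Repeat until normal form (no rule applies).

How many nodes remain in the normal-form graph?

initial: |V|=3 |E|=2  E = 0-q->2 2-q->0
step 1: apply R0 at {0↦0, 1↦2}  → |V|=3 |E|=1  E = 2-q->0
step 2: apply R0 at {0↦2, 1↦0}  → |V|=3 |E|=0  E = ∅
final graph: no rule applies after step 2
NF nodes: {0:A, 1:B, 2:A}

Answer: 3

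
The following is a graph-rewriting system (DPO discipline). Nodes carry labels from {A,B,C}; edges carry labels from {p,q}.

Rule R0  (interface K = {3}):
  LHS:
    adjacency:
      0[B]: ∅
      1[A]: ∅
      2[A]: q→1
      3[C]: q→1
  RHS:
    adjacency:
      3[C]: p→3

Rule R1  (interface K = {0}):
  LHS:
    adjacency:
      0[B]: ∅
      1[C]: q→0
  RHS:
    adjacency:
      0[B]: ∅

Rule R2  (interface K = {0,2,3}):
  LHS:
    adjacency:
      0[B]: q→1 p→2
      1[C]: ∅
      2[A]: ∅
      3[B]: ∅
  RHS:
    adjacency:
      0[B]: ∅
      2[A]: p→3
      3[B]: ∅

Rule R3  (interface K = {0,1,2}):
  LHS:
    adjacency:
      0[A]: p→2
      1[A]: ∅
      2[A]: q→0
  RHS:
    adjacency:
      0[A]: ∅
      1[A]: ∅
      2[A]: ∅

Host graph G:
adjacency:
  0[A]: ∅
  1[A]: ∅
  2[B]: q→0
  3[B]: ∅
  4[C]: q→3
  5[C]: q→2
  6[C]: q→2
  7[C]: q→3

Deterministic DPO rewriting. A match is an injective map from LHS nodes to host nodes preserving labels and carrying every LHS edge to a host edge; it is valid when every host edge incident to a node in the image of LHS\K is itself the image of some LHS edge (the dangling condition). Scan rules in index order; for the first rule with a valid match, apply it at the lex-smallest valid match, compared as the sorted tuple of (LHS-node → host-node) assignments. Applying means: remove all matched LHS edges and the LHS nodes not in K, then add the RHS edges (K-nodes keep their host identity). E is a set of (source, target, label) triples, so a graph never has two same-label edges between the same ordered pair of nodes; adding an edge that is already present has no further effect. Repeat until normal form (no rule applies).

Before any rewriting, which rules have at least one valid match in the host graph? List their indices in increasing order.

R0: no valid match — LHS pattern not found
R1: 4 valid matches — {0↦2, 1↦5}, {0↦2, 1↦6}, {0↦3, 1↦4} (+1 more)
R2: no valid match — LHS pattern not found
R3: no valid match — LHS pattern not found

Answer: [R1]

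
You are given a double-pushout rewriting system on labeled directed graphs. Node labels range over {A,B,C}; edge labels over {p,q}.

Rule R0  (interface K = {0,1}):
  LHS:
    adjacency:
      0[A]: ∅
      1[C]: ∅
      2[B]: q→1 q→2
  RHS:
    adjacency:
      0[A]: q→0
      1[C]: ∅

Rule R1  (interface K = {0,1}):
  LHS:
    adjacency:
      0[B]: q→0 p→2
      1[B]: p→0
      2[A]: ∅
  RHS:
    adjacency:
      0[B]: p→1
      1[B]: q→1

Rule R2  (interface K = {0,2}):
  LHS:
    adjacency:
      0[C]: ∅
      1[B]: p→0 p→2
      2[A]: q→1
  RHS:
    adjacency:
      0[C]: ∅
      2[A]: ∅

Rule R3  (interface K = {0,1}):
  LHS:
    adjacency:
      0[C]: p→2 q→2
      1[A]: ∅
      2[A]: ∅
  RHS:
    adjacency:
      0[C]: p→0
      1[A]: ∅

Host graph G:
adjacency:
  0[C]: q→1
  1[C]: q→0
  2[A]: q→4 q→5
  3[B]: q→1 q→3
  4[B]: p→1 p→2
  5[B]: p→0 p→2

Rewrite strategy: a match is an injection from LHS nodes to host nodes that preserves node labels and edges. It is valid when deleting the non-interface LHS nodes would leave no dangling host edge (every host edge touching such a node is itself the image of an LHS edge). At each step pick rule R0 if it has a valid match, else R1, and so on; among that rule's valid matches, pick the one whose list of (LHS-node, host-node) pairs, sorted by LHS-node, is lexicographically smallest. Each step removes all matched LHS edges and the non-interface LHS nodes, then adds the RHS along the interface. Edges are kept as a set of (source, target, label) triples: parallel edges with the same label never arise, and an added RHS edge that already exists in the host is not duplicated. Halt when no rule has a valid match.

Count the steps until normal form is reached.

initial: |V|=6 |E|=10  E = 0-q->1 1-q->0 2-q->4 2-q->5 3-q->1 3-q->3 4-p->1 4-p->2 5-p->0 5-p->2
step 1: apply R0 at {0↦2, 1↦1, 2↦3}  → |V|=5 |E|=9  E = 0-q->1 1-q->0 2-q->2 2-q->4 2-q->5 4-p->1 4-p->2 5-p->0 5-p->2
step 2: apply R2 at {0↦0, 1↦5, 2↦2}  → |V|=4 |E|=6  E = 0-q->1 1-q->0 2-q->2 2-q->4 4-p->1 4-p->2
step 3: apply R2 at {0↦1, 1↦4, 2↦2}  → |V|=3 |E|=3  E = 0-q->1 1-q->0 2-q->2
final graph: no rule applies after step 3

Answer: 3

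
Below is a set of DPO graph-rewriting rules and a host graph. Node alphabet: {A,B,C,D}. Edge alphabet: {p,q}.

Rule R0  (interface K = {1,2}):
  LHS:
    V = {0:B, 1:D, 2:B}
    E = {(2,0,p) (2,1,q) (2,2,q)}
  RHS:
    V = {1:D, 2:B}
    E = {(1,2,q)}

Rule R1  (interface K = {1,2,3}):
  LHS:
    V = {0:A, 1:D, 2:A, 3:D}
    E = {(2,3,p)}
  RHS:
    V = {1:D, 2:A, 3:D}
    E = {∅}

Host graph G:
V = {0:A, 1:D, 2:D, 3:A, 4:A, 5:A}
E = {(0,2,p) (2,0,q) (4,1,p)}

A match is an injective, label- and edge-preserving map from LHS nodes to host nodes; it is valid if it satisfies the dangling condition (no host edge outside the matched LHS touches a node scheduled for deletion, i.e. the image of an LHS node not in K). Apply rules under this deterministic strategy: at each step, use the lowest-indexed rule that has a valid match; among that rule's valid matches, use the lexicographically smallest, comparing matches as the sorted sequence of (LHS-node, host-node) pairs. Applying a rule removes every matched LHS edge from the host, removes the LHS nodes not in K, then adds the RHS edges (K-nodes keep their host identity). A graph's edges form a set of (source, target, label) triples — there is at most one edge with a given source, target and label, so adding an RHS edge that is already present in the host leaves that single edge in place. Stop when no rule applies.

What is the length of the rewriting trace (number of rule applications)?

Answer: 2

Derivation:
start.  V:6 E:3  edges: 0-p->2 2-q->0 4-p->1
1. fire R1 via {0↦3, 1↦1, 2↦0, 3↦2}  →  V:5 E:2  edges: 2-q->0 4-p->1
2. fire R1 via {0↦5, 1↦2, 2↦4, 3↦1}  →  V:4 E:1  edges: 2-q->0
normal form: no rule applies after step 2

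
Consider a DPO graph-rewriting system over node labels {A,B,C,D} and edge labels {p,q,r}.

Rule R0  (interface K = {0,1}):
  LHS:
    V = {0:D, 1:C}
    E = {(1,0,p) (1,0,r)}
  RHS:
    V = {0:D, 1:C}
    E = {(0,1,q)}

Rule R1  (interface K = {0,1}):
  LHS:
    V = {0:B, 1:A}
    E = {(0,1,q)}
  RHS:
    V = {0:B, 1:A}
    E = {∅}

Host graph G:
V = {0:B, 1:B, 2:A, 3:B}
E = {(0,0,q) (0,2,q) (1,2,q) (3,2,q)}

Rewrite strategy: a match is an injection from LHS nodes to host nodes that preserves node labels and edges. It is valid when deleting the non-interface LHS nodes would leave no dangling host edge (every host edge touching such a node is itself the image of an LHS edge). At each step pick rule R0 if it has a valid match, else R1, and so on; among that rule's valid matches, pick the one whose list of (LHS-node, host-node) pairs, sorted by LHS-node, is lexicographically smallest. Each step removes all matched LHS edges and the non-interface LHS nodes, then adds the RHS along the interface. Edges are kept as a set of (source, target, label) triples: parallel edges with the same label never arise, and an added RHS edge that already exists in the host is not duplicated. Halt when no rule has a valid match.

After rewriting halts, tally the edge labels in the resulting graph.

initial: |V|=4 |E|=4  E = 0-q->0 0-q->2 1-q->2 3-q->2
step 1: apply R1 at {0↦0, 1↦2}  → |V|=4 |E|=3  E = 0-q->0 1-q->2 3-q->2
step 2: apply R1 at {0↦1, 1↦2}  → |V|=4 |E|=2  E = 0-q->0 3-q->2
step 3: apply R1 at {0↦3, 1↦2}  → |V|=4 |E|=1  E = 0-q->0
halt: no rule applies after step 3
NF edges: [(0, 0, 'q')]

Answer: q:1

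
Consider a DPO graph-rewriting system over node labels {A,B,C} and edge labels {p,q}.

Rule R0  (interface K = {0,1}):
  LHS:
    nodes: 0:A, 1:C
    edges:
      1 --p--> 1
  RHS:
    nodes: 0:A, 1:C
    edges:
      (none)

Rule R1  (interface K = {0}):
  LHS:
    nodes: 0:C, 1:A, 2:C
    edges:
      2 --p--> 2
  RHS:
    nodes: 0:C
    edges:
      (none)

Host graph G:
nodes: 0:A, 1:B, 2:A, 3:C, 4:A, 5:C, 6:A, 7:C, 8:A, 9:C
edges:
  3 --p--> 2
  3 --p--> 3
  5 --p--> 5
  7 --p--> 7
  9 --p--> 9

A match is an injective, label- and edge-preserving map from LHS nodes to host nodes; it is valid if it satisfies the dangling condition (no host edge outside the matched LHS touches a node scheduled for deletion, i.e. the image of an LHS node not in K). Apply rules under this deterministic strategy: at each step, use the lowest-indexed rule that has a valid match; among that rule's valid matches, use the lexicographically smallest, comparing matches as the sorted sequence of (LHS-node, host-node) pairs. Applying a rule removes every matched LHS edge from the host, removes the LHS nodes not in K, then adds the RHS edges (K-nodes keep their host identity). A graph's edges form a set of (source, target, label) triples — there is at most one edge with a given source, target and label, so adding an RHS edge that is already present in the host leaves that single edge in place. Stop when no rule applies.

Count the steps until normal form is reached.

initial: |V|=10 |E|=5  E = 3-p->2 3-p->3 5-p->5 7-p->7 9-p->9
step 1: apply R0 at {0↦0, 1↦3}  → |V|=10 |E|=4  E = 3-p->2 5-p->5 7-p->7 9-p->9
step 2: apply R0 at {0↦0, 1↦5}  → |V|=10 |E|=3  E = 3-p->2 7-p->7 9-p->9
step 3: apply R0 at {0↦0, 1↦7}  → |V|=10 |E|=2  E = 3-p->2 9-p->9
step 4: apply R0 at {0↦0, 1↦9}  → |V|=10 |E|=1  E = 3-p->2
normal form: no rule applies after step 4

Answer: 4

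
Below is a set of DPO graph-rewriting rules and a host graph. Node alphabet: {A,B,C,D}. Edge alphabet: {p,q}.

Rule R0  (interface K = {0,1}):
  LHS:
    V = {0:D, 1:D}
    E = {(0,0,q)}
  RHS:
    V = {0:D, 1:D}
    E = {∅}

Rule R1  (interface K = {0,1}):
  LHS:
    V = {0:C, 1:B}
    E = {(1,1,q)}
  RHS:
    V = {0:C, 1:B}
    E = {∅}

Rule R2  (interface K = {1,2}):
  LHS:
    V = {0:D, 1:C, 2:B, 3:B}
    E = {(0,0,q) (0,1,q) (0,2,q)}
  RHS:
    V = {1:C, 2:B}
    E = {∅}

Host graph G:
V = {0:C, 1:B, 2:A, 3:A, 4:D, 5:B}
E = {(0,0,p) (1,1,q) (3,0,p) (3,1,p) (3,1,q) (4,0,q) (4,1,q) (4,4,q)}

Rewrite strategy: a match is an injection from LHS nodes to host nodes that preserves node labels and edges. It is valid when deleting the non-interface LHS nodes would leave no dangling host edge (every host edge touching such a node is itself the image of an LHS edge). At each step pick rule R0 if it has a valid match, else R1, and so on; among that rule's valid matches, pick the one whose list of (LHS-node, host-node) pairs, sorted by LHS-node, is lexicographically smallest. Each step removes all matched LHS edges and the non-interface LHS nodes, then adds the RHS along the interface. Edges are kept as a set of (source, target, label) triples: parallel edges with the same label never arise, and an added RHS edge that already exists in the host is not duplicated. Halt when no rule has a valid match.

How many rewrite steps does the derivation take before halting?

Answer: 2

Rewrite trace:
[0] host  ⇒  6 nodes, 8 edges  {0-p->0 1-q->1 3-p->0 3-p->1 3-q->1 4-q->0 4-q->1 4-q->4}
[1] R1 @ {0↦0, 1↦1}  ⇒  6 nodes, 7 edges  {0-p->0 3-p->0 3-p->1 3-q->1 4-q->0 4-q->1 4-q->4}
[2] R2 @ {0↦4, 1↦0, 2↦1, 3↦5}  ⇒  4 nodes, 4 edges  {0-p->0 3-p->0 3-p->1 3-q->1}
final graph: no rule applies after step 2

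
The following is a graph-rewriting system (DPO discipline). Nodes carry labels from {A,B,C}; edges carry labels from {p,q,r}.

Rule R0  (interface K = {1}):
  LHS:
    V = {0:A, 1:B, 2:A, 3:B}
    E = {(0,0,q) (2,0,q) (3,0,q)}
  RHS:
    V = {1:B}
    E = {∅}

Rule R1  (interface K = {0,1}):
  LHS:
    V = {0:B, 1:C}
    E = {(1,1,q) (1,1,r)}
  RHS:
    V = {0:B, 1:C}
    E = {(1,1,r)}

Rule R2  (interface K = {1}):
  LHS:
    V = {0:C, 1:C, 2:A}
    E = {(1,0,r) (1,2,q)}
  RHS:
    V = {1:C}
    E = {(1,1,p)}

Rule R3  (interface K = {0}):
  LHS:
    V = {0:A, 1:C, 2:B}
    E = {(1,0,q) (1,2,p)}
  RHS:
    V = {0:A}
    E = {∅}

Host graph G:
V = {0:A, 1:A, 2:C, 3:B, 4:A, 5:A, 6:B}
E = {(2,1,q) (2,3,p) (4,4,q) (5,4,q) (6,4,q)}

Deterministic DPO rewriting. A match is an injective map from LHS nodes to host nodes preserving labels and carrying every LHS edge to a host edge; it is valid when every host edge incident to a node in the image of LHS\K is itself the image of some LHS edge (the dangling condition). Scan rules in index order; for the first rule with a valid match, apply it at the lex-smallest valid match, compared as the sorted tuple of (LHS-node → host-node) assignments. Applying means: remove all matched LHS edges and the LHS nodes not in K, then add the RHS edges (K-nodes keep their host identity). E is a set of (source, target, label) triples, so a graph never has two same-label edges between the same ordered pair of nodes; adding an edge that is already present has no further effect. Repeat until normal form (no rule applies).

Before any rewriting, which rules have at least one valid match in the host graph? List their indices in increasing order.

R0: 1 valid match — {0↦4, 1↦3, 2↦5, 3↦6}
R1: no valid match — LHS pattern not found
R2: no valid match — LHS pattern not found
R3: 1 valid match — {0↦1, 1↦2, 2↦3}

Answer: [R0,R3]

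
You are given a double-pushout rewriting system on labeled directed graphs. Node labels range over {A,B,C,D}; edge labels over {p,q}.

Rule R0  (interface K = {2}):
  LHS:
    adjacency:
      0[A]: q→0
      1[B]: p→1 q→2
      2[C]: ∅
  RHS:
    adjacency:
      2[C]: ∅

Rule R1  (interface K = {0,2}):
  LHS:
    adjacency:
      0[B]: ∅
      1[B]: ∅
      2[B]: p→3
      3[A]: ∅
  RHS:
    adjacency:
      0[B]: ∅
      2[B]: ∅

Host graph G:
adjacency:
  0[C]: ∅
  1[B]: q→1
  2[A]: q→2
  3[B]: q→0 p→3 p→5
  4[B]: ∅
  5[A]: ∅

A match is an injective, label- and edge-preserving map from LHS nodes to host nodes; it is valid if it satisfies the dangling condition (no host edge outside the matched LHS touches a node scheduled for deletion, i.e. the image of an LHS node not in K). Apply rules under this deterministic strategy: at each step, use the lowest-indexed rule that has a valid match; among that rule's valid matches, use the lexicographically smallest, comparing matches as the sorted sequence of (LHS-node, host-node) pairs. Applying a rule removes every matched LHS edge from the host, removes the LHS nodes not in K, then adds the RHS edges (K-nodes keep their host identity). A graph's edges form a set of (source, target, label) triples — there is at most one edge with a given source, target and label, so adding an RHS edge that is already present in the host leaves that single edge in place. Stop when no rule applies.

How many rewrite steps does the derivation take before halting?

Answer: 2

Steps:
[0] host  ⇒  6 nodes, 5 edges  {1-q->1 2-q->2 3-q->0 3-p->3 3-p->5}
[1] R1 @ {0↦1, 1↦4, 2↦3, 3↦5}  ⇒  4 nodes, 4 edges  {1-q->1 2-q->2 3-q->0 3-p->3}
[2] R0 @ {0↦2, 1↦3, 2↦0}  ⇒  2 nodes, 1 edges  {1-q->1}
normal form: no rule applies after step 2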